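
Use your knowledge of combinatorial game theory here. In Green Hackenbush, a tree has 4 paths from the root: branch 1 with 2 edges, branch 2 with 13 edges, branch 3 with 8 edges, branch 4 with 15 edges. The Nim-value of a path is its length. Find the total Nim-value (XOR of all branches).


The tree has 4 branches from the ground vertex.
In Green Hackenbush, the Nim-value of a simple path of length k is k.
Branch 1: length 2, Nim-value = 2
Branch 2: length 13, Nim-value = 13
Branch 3: length 8, Nim-value = 8
Branch 4: length 15, Nim-value = 15
Total Nim-value = XOR of all branch values:
0 XOR 2 = 2
2 XOR 13 = 15
15 XOR 8 = 7
7 XOR 15 = 8
Nim-value of the tree = 8

8


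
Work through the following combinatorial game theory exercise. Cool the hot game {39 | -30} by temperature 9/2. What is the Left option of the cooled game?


Original game: {39 | -30} (a switch {a | b} with a > b).
Cooling by t (for t below the temperature (a - b)/2 = 69/2) taxes each move by t: {a | b} cooled by t is {a - t | b + t}.
Cooling amount: t = 9/2
Cooled Left option: 39 - 9/2 = 69/2
Cooled Right option: -30 + 9/2 = -51/2
Cooled game: {69/2 | -51/2}
Left option = 69/2

69/2


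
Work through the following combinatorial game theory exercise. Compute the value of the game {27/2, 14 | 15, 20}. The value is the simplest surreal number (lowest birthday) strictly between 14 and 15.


Left options: {27/2, 14}, max = 14
Right options: {15, 20}, min = 15
All options are numbers and max(Left) < min(Right), so by the simplicity theorem the value is the simplest (earliest-born) number strictly between 14 and 15.
No integer lies strictly between 14 and 15, so the value is the dyadic rational m/2^k in the interval with the smallest k (then m odd); search k = 1, 2, ...:
Denominator 2: 29/2 lies strictly between 14 and 15 -- found.
The simplest number in the interval is 29/2.
Game value = 29/2

29/2


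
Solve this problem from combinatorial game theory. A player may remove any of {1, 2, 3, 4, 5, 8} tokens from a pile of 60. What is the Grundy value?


The subtraction set is S = {1, 2, 3, 4, 5, 8}.
G(k) = mex{ G(k - s) : s in S, s <= k }. We compute iteratively: G(0) = 0.
G(1) = mex({0}) = 1
G(2) = mex({0, 1}) = 2
G(3) = mex({0, 1, 2}) = 3
G(4) = mex({0, 1, 2, 3}) = 4
G(5) = mex({0, 1, 2, 3, 4}) = 5
G(6) = mex({1, 2, 3, 4, 5}) = 0
G(7) = mex({0, 2, 3, 4, 5}) = 1
G(8) = mex({0, 1, 3, 4, 5}) = 2
G(9) = mex({0, 1, 2, 4, 5}) = 3
G(10) = mex({0, 1, 2, 3, 5}) = 4
G(11) = mex({0, 1, 2, 3, 4}) = 5
G(12) = mex({1, 2, 3, 4, 5}) = 0
G(13) = mex({0, 2, 3, 4, 5}) = 1
Observe that G(6)..G(13) = 0, 1, 2, 3, 4, 5, 0, 1 repeats G(0)..G(7) = 0, 1, 2, 3, 4, 5, 0, 1.
For k >= max(S) = 8, G(k) is determined by the previous 8 values G(k-8)..G(k-1); a window of 8 consecutive values has recurred shifted by 6, so by induction G(k + 6) = G(k) for all k >= 0: the sequence is periodic from the start with period 6.
One period: G(0..5) = 0, 1, 2, 3, 4, 5.
60 mod 6 = 0, so G(60) = G(0) = 0.

0


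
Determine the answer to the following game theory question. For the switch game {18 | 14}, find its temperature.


The game is {18 | 14}, a switch {a | b} with numbers a > b.
Cooling {a | b} by t gives {a - t | b + t}, which stops being hot when a - t = b + t, i.e. at t = (a - b)/2. So the temperature of a switch is (a - b)/2.
Temperature = (Left option - Right option) / 2
= (18 - (14)) / 2
= 4 / 2
= 2

2


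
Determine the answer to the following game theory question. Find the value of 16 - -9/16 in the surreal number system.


x = 16, y = -9/16
Converting to common denominator: 16
x = 256/16, y = -9/16
x - y = 16 - -9/16 = 265/16

265/16


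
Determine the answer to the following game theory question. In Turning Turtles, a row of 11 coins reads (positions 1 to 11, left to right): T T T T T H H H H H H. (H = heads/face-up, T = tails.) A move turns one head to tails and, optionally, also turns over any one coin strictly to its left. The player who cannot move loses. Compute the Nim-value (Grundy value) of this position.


Coins: T T T T T H H H H H H
Key fact: a single head at position k behaves exactly like a Nim heap of size k (turning it to T and optionally flipping a coin at j < k corresponds to moving the heap from k to j, or to 0), and heads combine as a disjunctive sum (two heads at the same place would cancel, matching j XOR j = 0). So the Nim-value is the XOR of the 1-indexed positions of the heads.
Face-up positions (1-indexed): [6, 7, 8, 9, 10, 11]
XOR 0 with 6: 0 XOR 6 = 6
XOR 6 with 7: 6 XOR 7 = 1
XOR 1 with 8: 1 XOR 8 = 9
XOR 9 with 9: 9 XOR 9 = 0
XOR 0 with 10: 0 XOR 10 = 10
XOR 10 with 11: 10 XOR 11 = 1
Nim-value = 1

1


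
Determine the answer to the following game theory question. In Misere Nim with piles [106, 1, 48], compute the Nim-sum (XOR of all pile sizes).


We need the XOR (exclusive or) of all pile sizes.
After XOR-ing pile 1 (size 106): 0 XOR 106 = 106
After XOR-ing pile 2 (size 1): 106 XOR 1 = 107
After XOR-ing pile 3 (size 48): 107 XOR 48 = 91
The Nim-value of this position is 91.

91


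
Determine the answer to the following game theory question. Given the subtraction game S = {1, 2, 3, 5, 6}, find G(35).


The subtraction set is S = {1, 2, 3, 5, 6}.
G(k) = mex{ G(k - s) : s in S, s <= k }. We compute iteratively: G(0) = 0.
G(1) = mex({0}) = 1
G(2) = mex({0, 1}) = 2
G(3) = mex({0, 1, 2}) = 3
G(4) = mex({1, 2, 3}) = 0
G(5) = mex({0, 2, 3}) = 1
G(6) = mex({0, 1, 3}) = 2
G(7) = mex({0, 1, 2}) = 3
G(8) = mex({1, 2, 3}) = 0
G(9) = mex({0, 2, 3}) = 1
Observe that G(4)..G(9) = 0, 1, 2, 3, 0, 1 repeats G(0)..G(5) = 0, 1, 2, 3, 0, 1.
For k >= max(S) = 6, G(k) is determined by the previous 6 values G(k-6)..G(k-1); a window of 6 consecutive values has recurred shifted by 4, so by induction G(k + 4) = G(k) for all k >= 0: the sequence is periodic from the start with period 4.
One period: G(0..3) = 0, 1, 2, 3.
35 mod 4 = 3, so G(35) = G(3) = 3.

3


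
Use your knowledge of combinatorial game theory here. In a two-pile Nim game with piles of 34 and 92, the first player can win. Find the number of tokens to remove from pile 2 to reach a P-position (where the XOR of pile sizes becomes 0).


Piles: 34 and 92
Current XOR: 34 XOR 92 = 126 (non-zero, so this is an N-position).
To make the XOR zero, we need to find a move that balances the piles.
For pile 2 (size 92): target = 92 XOR 126 = 34
We reduce pile 2 from 92 to 34.
Tokens removed: 92 - 34 = 58
Verification: 34 XOR 34 = 0

58


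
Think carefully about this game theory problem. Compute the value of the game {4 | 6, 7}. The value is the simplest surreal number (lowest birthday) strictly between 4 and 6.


Left options: {4}, max = 4
Right options: {6, 7}, min = 6
All options are numbers and max(Left) < min(Right), so by the simplicity theorem the value is the simplest (earliest-born) number strictly between 4 and 6.
The only integer strictly between 4 and 6 is 5.
No non-integer in the interval can be simpler: if x is a non-integer in the interval, then floor(x) or ceil(x) also lies in the interval (the interval contains an integer), and both are proper prefixes of x's sign expansion, i.e. born earlier. So the game value is 5.
Game value = 5

5


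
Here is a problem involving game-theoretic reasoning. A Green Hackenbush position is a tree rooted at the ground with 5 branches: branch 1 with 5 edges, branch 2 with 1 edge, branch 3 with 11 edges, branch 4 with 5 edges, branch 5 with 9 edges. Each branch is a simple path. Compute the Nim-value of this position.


The tree has 5 branches from the ground vertex.
In Green Hackenbush, the Nim-value of a simple path of length k is k.
Branch 1: length 5, Nim-value = 5
Branch 2: length 1, Nim-value = 1
Branch 3: length 11, Nim-value = 11
Branch 4: length 5, Nim-value = 5
Branch 5: length 9, Nim-value = 9
Total Nim-value = XOR of all branch values:
0 XOR 5 = 5
5 XOR 1 = 4
4 XOR 11 = 15
15 XOR 5 = 10
10 XOR 9 = 3
Nim-value of the tree = 3

3


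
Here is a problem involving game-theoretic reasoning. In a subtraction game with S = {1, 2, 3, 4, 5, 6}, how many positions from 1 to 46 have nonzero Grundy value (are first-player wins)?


Subtraction set S = {1, 2, 3, 4, 5, 6}, so G(n) = n mod 7.
G(n) = 0 when n is a multiple of 7.
Multiples of 7 in [1, 46]: 6
N-positions (nonzero Grundy) = 46 - 6 = 40

40


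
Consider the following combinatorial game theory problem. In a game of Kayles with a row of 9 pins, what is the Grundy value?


Kayles: a move removes 1 or 2 adjacent pins from a contiguous row.
Removing pins from a row of k leaves two independent rows (a, b) with a + b = k - 1 (one pin) or a + b = k - 2 (two pins); an end removal gives a = 0.
By Sprague-Grundy, G(k) = mex{ G(a) XOR G(b) } over all these splits. G(0) = 0.
G(1): splits (0,0):0^0=0 -> mex({0}) = 1
G(2): splits (0,1):0^1=1 (0,0):0^0=0 -> mex({0, 1}) = 2
G(3): splits (0,2):0^2=2 (1,1):1^1=0 (0,1):0^1=1 -> mex({0, 1, 2}) = 3
G(4): splits (0,3):0^3=3 (1,2):1^2=3 (0,2):0^2=2 (1,1):1^1=0 -> mex({0, 2, 3}) = 1
G(5): splits (0,4):0^1=1 (1,3):1^3=2 (2,2):2^2=0 (0,3):0^3=3 (1,2):1^2=3 -> mex({0, 1, 2, 3}) = 4
G(6) = mex({0, 1, 2, 4}) = 3
G(7) = mex({0, 1, 3, 4, 5}) = 2
G(8) = mex({0, 2, 3, 5, 6}) = 1
G(9) = mex({0, 1, 2, 3, 6, 7}) = 4
Therefore G(9) = 4.

4


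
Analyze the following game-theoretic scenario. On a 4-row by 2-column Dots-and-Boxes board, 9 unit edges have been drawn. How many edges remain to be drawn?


Grid: 4 x 2 boxes, i.e. 5 rows and 3 columns of dots.
Horizontal edges: (rows + 1) * cols = 5 * 2 = 10
Vertical edges: rows * (cols + 1) = 4 * 3 = 12
Total edges: 10 + 12 = 22
Edges drawn: 9
Remaining: 22 - 9 = 13

13


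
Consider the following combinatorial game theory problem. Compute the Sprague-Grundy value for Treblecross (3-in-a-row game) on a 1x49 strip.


Treblecross: place X on empty cells; 3-in-a-row wins.
Playing within two cells of an existing X lets the opponent win at once, so sensible play treats the cells i-2..i+2 around each X as dead. The player left with no safe cell loses, so this is a normal-play take-away game on strips of safe cells.
Placing X at cell i (0-indexed) of a strip of k safe cells leaves independent strips of sizes max(0, i-2) and max(0, k-i-3). Hence G(k) = mex{ G(max(0,i-2)) XOR G(max(0,k-i-3)) : 0 <= i < k }, with G(0) = 0.
G(1): splits (0,0):0^0=0 -> mex({0}) = 1
G(2): splits (0,0):0^0=0 -> mex({0}) = 1
G(3): splits (0,0):0^0=0 -> mex({0}) = 1
G(4): splits (0,1):0^1=1 (0,0):0^0=0 -> mex({0, 1}) = 2
G(5): splits (0,2):0^1=1 (0,1):0^1=1 (0,0):0^0=0 -> mex({0, 1}) = 2
G(6) = mex({1}) = 0
G(7) = mex({0, 1, 2}) = 3
G(8) = mex({0, 1, 2}) = 3
G(9) = mex({0, 2}) = 1
G(10) = mex({0, 2, 3}) = 1
G(11) = mex({0, 3}) = 1
G(12) = mex({1, 3}) = 0
G(13) = mex({0, 1, 2, 3}) = 4
G(14) = mex({0, 1, 2}) = 3
G(15) = mex({0, 1, 2}) = 3
G(16) = mex({0, 1, 2, 4}) = 3
G(17) = mex({0, 1, 3, 4}) = 2
G(18) = mex({0, 1, 3, 4}) = 2
G(19) = mex({0, 1, 3, 5}) = 2
G(20) = mex({0, 1, 2, 3, 5}) = 4
G(21) = mex({0, 1, 2, 3, 5}) = 4
G(22) = mex({1, 2, 6}) = 0
G(23) = mex({0, 1, 2, 3, 4, 6}) = 5
G(24) = mex({0, 1, 2, 3, 4}) = 5
G(25) = mex({0, 1, 3, 4, 7}) = 2
G(26) = mex({0, 1, 3, 4, 5, 7}) = 2
G(27) = mex({0, 1, 3, 5}) = 2
G(28) = mex({0, 1, 2, 5}) = 3
G(29) = mex({0, 1, 2, 4, 5, 6}) = 3
G(30) = mex({1, 2, 4, 6}) = 0
G(31) = mex({0, 1, 2, 3, 4, 6}) = 5
G(32) = mex({1, 2, 3, 4, 7}) = 0
G(33) = mex({0, 3, 7}) = 1
G(34) = mex({0, 2, 3, 5, 7}) = 1
G(35) = mex({0, 2, 3, 5, 6}) = 1
G(36) = mex({0, 1, 2, 5, 6}) = 3
G(37) = mex({0, 1, 2, 4, 5, 6}) = 3
G(38) = mex({0, 1, 2, 4}) = 3
G(39) = mex({0, 1, 2, 3, 4, 7}) = 5
G(40) = mex({0, 1, 2, 3, 4, 5, 7}) = 6
G(41) = mex({0, 1, 2, 3, 5, 7}) = 4
G(42) = mex({0, 1, 2, 3, 5, 6, 7}) = 4
G(43) = mex({0, 2, 3, 5, 6}) = 1
G(44) = mex({1, 2, 3, 4, 5, 6}) = 0
G(45) = mex({0, 1, 2, 3, 4, 6, 7}) = 5
G(46) = mex({0, 1, 2, 3, 4, 7}) = 5
G(47) = mex({0, 1, 2, 3, 4, 5, 7}) = 6
G(48) = mex({0, 1, 2, 3, 4, 5, 7}) = 6
G(49) = mex({0, 1, 3, 4, 5, 7}) = 2
Therefore G(49) = 2.

2


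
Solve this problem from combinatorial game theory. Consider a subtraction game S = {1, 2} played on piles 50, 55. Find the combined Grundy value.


Subtraction set: {1, 2}
For this subtraction set, G(n) = n mod 3 (period = max + 1 = 3).
Pile 1 (size 50): G(50) = 50 mod 3 = 2
Pile 2 (size 55): G(55) = 55 mod 3 = 1
Total Grundy value = XOR of all: 2 XOR 1 = 3

3


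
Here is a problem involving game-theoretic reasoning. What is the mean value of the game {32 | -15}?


Game = {32 | -15}, a switch {a | b} with numbers a > b.
Its thermograph has left wall a - t and right wall b + t, which meet at t = (a - b)/2, where both equal (a + b)/2. So the mast (mean value) is at (a + b)/2.
Mean = (32 + (-15))/2 = 17/2 = 17/2

17/2


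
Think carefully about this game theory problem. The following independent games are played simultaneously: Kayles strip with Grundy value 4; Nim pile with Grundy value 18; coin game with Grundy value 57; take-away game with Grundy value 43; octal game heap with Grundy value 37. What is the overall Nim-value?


By the Sprague-Grundy theorem, the Grundy value of a sum of games is the XOR of individual Grundy values.
Kayles strip: Grundy value = 4. Running XOR: 0 XOR 4 = 4
Nim pile: Grundy value = 18. Running XOR: 4 XOR 18 = 22
coin game: Grundy value = 57. Running XOR: 22 XOR 57 = 47
take-away game: Grundy value = 43. Running XOR: 47 XOR 43 = 4
octal game heap: Grundy value = 37. Running XOR: 4 XOR 37 = 33
The combined Grundy value is 33.

33


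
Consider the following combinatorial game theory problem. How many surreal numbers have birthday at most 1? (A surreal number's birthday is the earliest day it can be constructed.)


Day 0: {|} = 0 is born. Count = 1.
Day n: the number of surreal numbers born by day n is 2^(n+1) - 1.
By day 0: 2^1 - 1 = 1
By day 1: 2^2 - 1 = 3
By day 1: 3 surreal numbers.

3


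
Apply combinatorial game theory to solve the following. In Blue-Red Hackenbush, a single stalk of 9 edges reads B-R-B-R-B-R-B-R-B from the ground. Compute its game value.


Edges (from ground): B-R-B-R-B-R-B-R-B
By Berlekamp's sign-expansion rule, a Blue-Red Hackenbush stalk has the value of the surreal number whose sign sequence is the edge sequence with B -> + and R -> -.
Sign sequence: +-+-+-+-+
Trace the sign expansion in the surreal number tree, starting from 0:
Edge 1: B (sign +) -> bounds (0, +inf), value = 1
Edge 2: R (sign -) -> bounds (0, 1), value = 1/2
Edge 3: B (sign +) -> bounds (1/2, 1), value = 3/4
Edge 4: R (sign -) -> bounds (1/2, 3/4), value = 5/8
Edge 5: B (sign +) -> bounds (5/8, 3/4), value = 11/16
Edge 6: R (sign -) -> bounds (5/8, 11/16), value = 21/32
Edge 7: B (sign +) -> bounds (21/32, 11/16), value = 43/64
Edge 8: R (sign -) -> bounds (21/32, 43/64), value = 85/128
Edge 9: B (sign +) -> bounds (85/128, 43/64), value = 171/256
Game value = 171/256

171/256


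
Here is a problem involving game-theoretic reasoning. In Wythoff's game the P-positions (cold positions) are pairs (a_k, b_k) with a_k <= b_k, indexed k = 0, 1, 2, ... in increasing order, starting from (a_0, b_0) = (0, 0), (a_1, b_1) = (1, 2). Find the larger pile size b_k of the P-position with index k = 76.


By Wythoff's theorem, a_k = floor(k * phi) and b_k = floor(k * phi^2) = a_k + k, where phi = (1 + sqrt(5))/2 is the golden ratio.
phi = (1 + sqrt(5))/2 = 1.618034
phi^2 = phi + 1 = 2.618034
k = 76
k * phi^2 = 76 * 2.618034 = 198.970583
b_76 = floor(k * phi^2) = 198 (check: a_76 + k = 122 + 76 = 198)

198


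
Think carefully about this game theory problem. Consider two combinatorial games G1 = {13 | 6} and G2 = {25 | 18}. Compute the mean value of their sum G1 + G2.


G1 = {13 | 6}, G2 = {25 | 18}
Each is a switch {a | b} with numbers a > b; its mean value is (a + b)/2, and mean value is additive over game sums: m(G1 + G2) = m(G1) + m(G2).
Mean of G1 = (13 + (6))/2 = 19/2 = 19/2
Mean of G2 = (25 + (18))/2 = 43/2 = 43/2
Mean of G1 + G2 = 19/2 + 43/2 = 31

31


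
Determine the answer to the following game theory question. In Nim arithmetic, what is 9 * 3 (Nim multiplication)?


Nim multiplication is bilinear over XOR: (u XOR v) * w = (u*w) XOR (v*w).
So we split each operand into its bit components and XOR the pairwise Nim products.
9 = 1 + 8 (as XOR of powers of 2).
3 = 1 + 2 (as XOR of powers of 2).
Using the standard Nim-product table on single bits:
  2*2 = 3,   2*4 = 8,   2*8 = 12,
  4*4 = 6,   4*8 = 11,  8*8 = 13,
and  1*x = x (identity), k*l = l*k (commutative).
Pairwise Nim products:
  1 * 1 = 1
  1 * 2 = 2
  8 * 1 = 8
  8 * 2 = 12
XOR them: 1 XOR 2 XOR 8 XOR 12 = 7.
Result: 9 * 3 = 7 (in Nim).

7


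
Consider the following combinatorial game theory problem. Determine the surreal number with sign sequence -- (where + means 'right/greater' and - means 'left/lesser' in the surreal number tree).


Sign expansion: --
Rule: track bounds (lo, hi), initially (-inf, +inf). On '+', the current value becomes lo and we move to the simplest number in (value, hi): value + 1 if hi = +inf, otherwise the midpoint (value + hi)/2. On '-', the current value becomes hi and we move to value - 1 if lo = -inf, otherwise the midpoint (lo + value)/2.
Start at 0.
Step 1: sign = -, move left. Bounds: (-inf, 0). Value = -1
Step 2: sign = -, move left. Bounds: (-inf, -1). Value = -2
The surreal number with sign expansion -- is -2.

-2


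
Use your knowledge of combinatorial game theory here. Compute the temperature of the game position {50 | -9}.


The game is {50 | -9}, a switch {a | b} with numbers a > b.
Cooling {a | b} by t gives {a - t | b + t}, which stops being hot when a - t = b + t, i.e. at t = (a - b)/2. So the temperature of a switch is (a - b)/2.
Temperature = (Left option - Right option) / 2
= (50 - (-9)) / 2
= 59 / 2
= 59/2

59/2


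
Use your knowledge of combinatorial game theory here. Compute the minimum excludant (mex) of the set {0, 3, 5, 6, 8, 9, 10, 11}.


Set = {0, 3, 5, 6, 8, 9, 10, 11}
0 is in the set.
1 is NOT in the set. This is the mex.
mex = 1

1


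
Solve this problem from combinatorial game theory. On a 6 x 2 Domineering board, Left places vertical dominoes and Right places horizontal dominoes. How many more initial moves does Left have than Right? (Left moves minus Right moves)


Board is 6 x 2 (rows x cols).
Left (vertical) placements: (rows-1) * cols = 5 * 2 = 10
Right (horizontal) placements: rows * (cols-1) = 6 * 1 = 6
Advantage = Left - Right = 10 - 6 = 4

4


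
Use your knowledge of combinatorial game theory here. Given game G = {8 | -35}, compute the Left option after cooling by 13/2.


Original game: {8 | -35} (a switch {a | b} with a > b).
Cooling by t (for t below the temperature (a - b)/2 = 43/2) taxes each move by t: {a | b} cooled by t is {a - t | b + t}.
Cooling amount: t = 13/2
Cooled Left option: 8 - 13/2 = 3/2
Cooled Right option: -35 + 13/2 = -57/2
Cooled game: {3/2 | -57/2}
Left option = 3/2

3/2


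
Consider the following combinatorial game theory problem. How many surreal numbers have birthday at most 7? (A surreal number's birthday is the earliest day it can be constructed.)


Day 0: {|} = 0 is born. Count = 1.
Day n: the number of surreal numbers born by day n is 2^(n+1) - 1.
By day 0: 2^1 - 1 = 1
By day 1: 2^2 - 1 = 3
By day 2: 2^3 - 1 = 7
By day 3: 2^4 - 1 = 15
By day 4: 2^5 - 1 = 31
By day 5: 2^6 - 1 = 63
By day 6: 2^7 - 1 = 127
By day 7: 2^8 - 1 = 255
By day 7: 255 surreal numbers.

255


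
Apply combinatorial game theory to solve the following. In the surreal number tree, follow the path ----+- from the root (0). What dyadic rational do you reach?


Sign expansion: ----+-
Rule: track bounds (lo, hi), initially (-inf, +inf). On '+', the current value becomes lo and we move to the simplest number in (value, hi): value + 1 if hi = +inf, otherwise the midpoint (value + hi)/2. On '-', the current value becomes hi and we move to value - 1 if lo = -inf, otherwise the midpoint (lo + value)/2.
Start at 0.
Step 1: sign = -, move left. Bounds: (-inf, 0). Value = -1
Step 2: sign = -, move left. Bounds: (-inf, -1). Value = -2
Step 3: sign = -, move left. Bounds: (-inf, -2). Value = -3
Step 4: sign = -, move left. Bounds: (-inf, -3). Value = -4
Step 5: sign = +, move right. Bounds: (-4, -3). Value = -7/2
Step 6: sign = -, move left. Bounds: (-4, -7/2). Value = -15/4
The surreal number with sign expansion ----+- is -15/4.

-15/4


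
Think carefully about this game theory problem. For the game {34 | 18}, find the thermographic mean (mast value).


Game = {34 | 18}, a switch {a | b} with numbers a > b.
Its thermograph has left wall a - t and right wall b + t, which meet at t = (a - b)/2, where both equal (a + b)/2. So the mast (mean value) is at (a + b)/2.
Mean = (34 + (18))/2 = 52/2 = 26

26


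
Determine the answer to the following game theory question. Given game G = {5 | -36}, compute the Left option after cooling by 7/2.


Original game: {5 | -36} (a switch {a | b} with a > b).
Cooling by t (for t below the temperature (a - b)/2 = 41/2) taxes each move by t: {a | b} cooled by t is {a - t | b + t}.
Cooling amount: t = 7/2
Cooled Left option: 5 - 7/2 = 3/2
Cooled Right option: -36 + 7/2 = -65/2
Cooled game: {3/2 | -65/2}
Left option = 3/2

3/2


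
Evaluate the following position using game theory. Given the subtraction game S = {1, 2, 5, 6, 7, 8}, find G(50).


The subtraction set is S = {1, 2, 5, 6, 7, 8}.
G(k) = mex{ G(k - s) : s in S, s <= k }. We compute iteratively: G(0) = 0.
G(1) = mex({0}) = 1
G(2) = mex({0, 1}) = 2
G(3) = mex({1, 2}) = 0
G(4) = mex({0, 2}) = 1
G(5) = mex({0, 1}) = 2
G(6) = mex({0, 1, 2}) = 3
G(7) = mex({0, 1, 2, 3}) = 4
G(8) = mex({0, 1, 2, 3, 4}) = 5
G(9) = mex({0, 1, 2, 4, 5}) = 3
G(10) = mex({0, 1, 2, 3, 5}) = 4
G(11) = mex({0, 1, 2, 3, 4}) = 5
G(12) = mex({1, 2, 3, 4, 5}) = 0
G(13) = mex({0, 2, 3, 4, 5}) = 1
G(14) = mex({0, 1, 3, 4, 5}) = 2
G(15) = mex({1, 2, 3, 4, 5}) = 0
G(16) = mex({0, 2, 3, 4, 5}) = 1
G(17) = mex({0, 1, 3, 4, 5}) = 2
G(18) = mex({0, 1, 2, 4, 5}) = 3
G(19) = mex({0, 1, 2, 3, 5}) = 4
Observe that G(12)..G(19) = 0, 1, 2, 0, 1, 2, 3, 4 repeats G(0)..G(7) = 0, 1, 2, 0, 1, 2, 3, 4.
For k >= max(S) = 8, G(k) is determined by the previous 8 values G(k-8)..G(k-1); a window of 8 consecutive values has recurred shifted by 12, so by induction G(k + 12) = G(k) for all k >= 0: the sequence is periodic from the start with period 12.
One period: G(0..11) = 0, 1, 2, 0, 1, 2, 3, 4, 5, 3, 4, 5.
50 mod 12 = 2, so G(50) = G(2) = 2.

2


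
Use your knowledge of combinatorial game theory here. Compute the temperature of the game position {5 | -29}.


The game is {5 | -29}, a switch {a | b} with numbers a > b.
Cooling {a | b} by t gives {a - t | b + t}, which stops being hot when a - t = b + t, i.e. at t = (a - b)/2. So the temperature of a switch is (a - b)/2.
Temperature = (Left option - Right option) / 2
= (5 - (-29)) / 2
= 34 / 2
= 17

17


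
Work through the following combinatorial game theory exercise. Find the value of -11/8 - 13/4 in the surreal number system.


x = -11/8, y = 13/4
Converting to common denominator: 8
x = -11/8, y = 26/8
x - y = -11/8 - 13/4 = -37/8

-37/8


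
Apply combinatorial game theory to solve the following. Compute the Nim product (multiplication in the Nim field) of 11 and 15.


Nim multiplication is bilinear over XOR: (u XOR v) * w = (u*w) XOR (v*w).
So we split each operand into its bit components and XOR the pairwise Nim products.
11 = 1 + 2 + 8 (as XOR of powers of 2).
15 = 1 + 2 + 4 + 8 (as XOR of powers of 2).
Using the standard Nim-product table on single bits:
  2*2 = 3,   2*4 = 8,   2*8 = 12,
  4*4 = 6,   4*8 = 11,  8*8 = 13,
and  1*x = x (identity), k*l = l*k (commutative).
Pairwise Nim products:
  1 * 1 = 1
  1 * 2 = 2
  1 * 4 = 4
  1 * 8 = 8
  2 * 1 = 2
  2 * 2 = 3
  2 * 4 = 8
  2 * 8 = 12
  8 * 1 = 8
  8 * 2 = 12
  8 * 4 = 11
  8 * 8 = 13
XOR them: 1 XOR 2 XOR 4 XOR 8 XOR 2 XOR 3 XOR 8 XOR 12 XOR 8 XOR 12 XOR 11 XOR 13 = 8.
Result: 11 * 15 = 8 (in Nim).

8


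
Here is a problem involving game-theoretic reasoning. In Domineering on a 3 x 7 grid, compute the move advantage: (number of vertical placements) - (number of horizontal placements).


Board is 3 x 7 (rows x cols).
Left (vertical) placements: (rows-1) * cols = 2 * 7 = 14
Right (horizontal) placements: rows * (cols-1) = 3 * 6 = 18
Advantage = Left - Right = 14 - 18 = -4

-4


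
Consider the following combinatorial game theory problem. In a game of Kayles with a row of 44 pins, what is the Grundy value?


Kayles: a move removes 1 or 2 adjacent pins from a contiguous row.
Removing pins from a row of k leaves two independent rows (a, b) with a + b = k - 1 (one pin) or a + b = k - 2 (two pins); an end removal gives a = 0.
By Sprague-Grundy, G(k) = mex{ G(a) XOR G(b) } over all these splits. G(0) = 0.
G(1): splits (0,0):0^0=0 -> mex({0}) = 1
G(2): splits (0,1):0^1=1 (0,0):0^0=0 -> mex({0, 1}) = 2
G(3): splits (0,2):0^2=2 (1,1):1^1=0 (0,1):0^1=1 -> mex({0, 1, 2}) = 3
G(4): splits (0,3):0^3=3 (1,2):1^2=3 (0,2):0^2=2 (1,1):1^1=0 -> mex({0, 2, 3}) = 1
G(5): splits (0,4):0^1=1 (1,3):1^3=2 (2,2):2^2=0 (0,3):0^3=3 (1,2):1^2=3 -> mex({0, 1, 2, 3}) = 4
G(6) = mex({0, 1, 2, 4}) = 3
G(7) = mex({0, 1, 3, 4, 5}) = 2
G(8) = mex({0, 2, 3, 5, 6}) = 1
G(9) = mex({0, 1, 2, 3, 6, 7}) = 4
G(10) = mex({0, 1, 3, 4, 5, 7}) = 2
G(11) = mex({0, 1, 2, 3, 4, 5}) = 6
G(12) = mex({0, 1, 2, 3, 5, 6, 7}) = 4
G(13) = mex({0, 2, 3, 4, 6, 7}) = 1
G(14) = mex({0, 1, 4, 5, 6, 7}) = 2
G(15) = mex({0, 1, 2, 3, 4, 5, 6}) = 7
G(16) = mex({0, 2, 3, 5, 6, 7}) = 1
G(17) = mex({0, 1, 2, 3, 5, 6, 7}) = 4
G(18) = mex({0, 1, 2, 4, 5, 6}) = 3
G(19) = mex({0, 1, 3, 4, 5, 7}) = 2
G(20) = mex({0, 2, 3, 4, 5, 6, 7}) = 1
G(21) = mex({0, 1, 2, 3, 5, 6, 7}) = 4
G(22) = mex({0, 1, 2, 3, 4, 5, 7}) = 6
G(23) = mex({0, 1, 2, 3, 4, 5, 6}) = 7
G(24) = mex({0, 1, 2, 3, 5, 6, 7}) = 4
G(25) = mex({0, 2, 3, 4, 6, 7}) = 1
G(26) = mex({0, 1, 3, 4, 5, 6, 7}) = 2
G(27) = mex({0, 1, 2, 3, 4, 5, 6, 7}) = 8
G(28) = mex({0, 1, 2, 3, 4, 6, 7, 8}) = 5
G(29) = mex({0, 1, 2, 3, 5, 6, 7, 8, 9}) = 4
G(30) = mex({0, 1, 2, 3, 4, 5, 6, 9, 10}) = 7
G(31) = mex({0, 1, 3, 4, 5, 7, 10, 11}) = 2
G(32) = mex({0, 2, 3, 4, 5, 6, 7, 9, 11}) = 1
G(33) = mex({0, 1, 2, 3, 4, 5, 6, 7, 9, 12}) = 8
G(34) = mex({0, 1, 2, 3, 4, 5, 7, 8, 11, 12}) = 6
G(35) = mex({0, 1, 2, 3, 4, 5, 6, 8, 9, 10, 11}) = 7
G(36) = mex({0, 1, 2, 3, 5, 6, 7, 9, 10}) = 4
G(37) = mex({0, 2, 3, 4, 6, 7, 9, 10, 11, 12}) = 1
G(38) = mex({0, 1, 3, 4, 5, 6, 7, 9, 10, 11, 12}) = 2
G(39) = mex({0, 1, 2, 4, 5, 6, 7, 9, 10, 12, 14}) = 3
G(40) = mex({0, 2, 3, 4, 6, 7, 11, 12, 14}) = 1
G(41) = mex({0, 1, 2, 3, 5, 6, 7, 9, 10, 11, 12}) = 4
G(42) = mex({0, 1, 2, 3, 4, 5, 6, 9, 10}) = 7
G(43) = mex({0, 1, 3, 4, 5, 7, 9, 10, 12, 15}) = 2
G(44) = mex({0, 2, 3, 4, 5, 6, 7, 9, 10, 12, 15}) = 1
Therefore G(44) = 1.

1


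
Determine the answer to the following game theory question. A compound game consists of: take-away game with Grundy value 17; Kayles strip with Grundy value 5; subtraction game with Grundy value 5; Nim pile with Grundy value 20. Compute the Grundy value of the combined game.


By the Sprague-Grundy theorem, the Grundy value of a sum of games is the XOR of individual Grundy values.
take-away game: Grundy value = 17. Running XOR: 0 XOR 17 = 17
Kayles strip: Grundy value = 5. Running XOR: 17 XOR 5 = 20
subtraction game: Grundy value = 5. Running XOR: 20 XOR 5 = 17
Nim pile: Grundy value = 20. Running XOR: 17 XOR 20 = 5
The combined Grundy value is 5.

5


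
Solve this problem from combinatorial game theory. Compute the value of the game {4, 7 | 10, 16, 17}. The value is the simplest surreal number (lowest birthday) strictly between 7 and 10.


Left options: {4, 7}, max = 7
Right options: {10, 16, 17}, min = 10
All options are numbers and max(Left) < min(Right), so by the simplicity theorem the value is the simplest (earliest-born) number strictly between 7 and 10.
Integers 8 through 9 all lie strictly between 7 and 10.
Among integers, the simplest (lowest birthday = smallest |n|; 0 is born on day 0, +-n on day n) is 8.
No non-integer in the interval can be simpler: if x is a non-integer in the interval, then floor(x) or ceil(x) also lies in the interval (the interval contains an integer), and both are proper prefixes of x's sign expansion, i.e. born earlier. So the game value is 8.
Game value = 8

8


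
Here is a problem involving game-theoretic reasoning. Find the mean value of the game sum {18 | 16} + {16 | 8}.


G1 = {18 | 16}, G2 = {16 | 8}
Each is a switch {a | b} with numbers a > b; its mean value is (a + b)/2, and mean value is additive over game sums: m(G1 + G2) = m(G1) + m(G2).
Mean of G1 = (18 + (16))/2 = 34/2 = 17
Mean of G2 = (16 + (8))/2 = 24/2 = 12
Mean of G1 + G2 = 17 + 12 = 29

29


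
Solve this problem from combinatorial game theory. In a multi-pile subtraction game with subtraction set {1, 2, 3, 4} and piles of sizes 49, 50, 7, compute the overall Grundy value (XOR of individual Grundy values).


Subtraction set: {1, 2, 3, 4}
For this subtraction set, G(n) = n mod 5 (period = max + 1 = 5).
Pile 1 (size 49): G(49) = 49 mod 5 = 4
Pile 2 (size 50): G(50) = 50 mod 5 = 0
Pile 3 (size 7): G(7) = 7 mod 5 = 2
Total Grundy value = XOR of all: 4 XOR 0 XOR 2 = 6

6


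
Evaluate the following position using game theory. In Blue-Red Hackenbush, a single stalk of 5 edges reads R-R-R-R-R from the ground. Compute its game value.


Edges (from ground): R-R-R-R-R
By Berlekamp's sign-expansion rule, a Blue-Red Hackenbush stalk has the value of the surreal number whose sign sequence is the edge sequence with B -> + and R -> -.
Sign sequence: -----
Trace the sign expansion in the surreal number tree, starting from 0:
Edge 1: R (sign -) -> bounds (-inf, 0), value = -1
Edge 2: R (sign -) -> bounds (-inf, -1), value = -2
Edge 3: R (sign -) -> bounds (-inf, -2), value = -3
Edge 4: R (sign -) -> bounds (-inf, -3), value = -4
Edge 5: R (sign -) -> bounds (-inf, -4), value = -5
Game value = -5

-5


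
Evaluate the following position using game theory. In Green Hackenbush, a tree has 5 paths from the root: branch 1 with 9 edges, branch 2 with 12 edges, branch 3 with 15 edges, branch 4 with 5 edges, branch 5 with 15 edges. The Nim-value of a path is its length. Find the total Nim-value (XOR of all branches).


The tree has 5 branches from the ground vertex.
In Green Hackenbush, the Nim-value of a simple path of length k is k.
Branch 1: length 9, Nim-value = 9
Branch 2: length 12, Nim-value = 12
Branch 3: length 15, Nim-value = 15
Branch 4: length 5, Nim-value = 5
Branch 5: length 15, Nim-value = 15
Total Nim-value = XOR of all branch values:
0 XOR 9 = 9
9 XOR 12 = 5
5 XOR 15 = 10
10 XOR 5 = 15
15 XOR 15 = 0
Nim-value of the tree = 0

0


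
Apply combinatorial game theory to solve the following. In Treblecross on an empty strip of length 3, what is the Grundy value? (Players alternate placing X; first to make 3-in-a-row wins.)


Treblecross: place X on empty cells; 3-in-a-row wins.
Playing within two cells of an existing X lets the opponent win at once, so sensible play treats the cells i-2..i+2 around each X as dead. The player left with no safe cell loses, so this is a normal-play take-away game on strips of safe cells.
Placing X at cell i (0-indexed) of a strip of k safe cells leaves independent strips of sizes max(0, i-2) and max(0, k-i-3). Hence G(k) = mex{ G(max(0,i-2)) XOR G(max(0,k-i-3)) : 0 <= i < k }, with G(0) = 0.
G(1): splits (0,0):0^0=0 -> mex({0}) = 1
G(2): splits (0,0):0^0=0 -> mex({0}) = 1
G(3): splits (0,0):0^0=0 -> mex({0}) = 1
Therefore G(3) = 1.

1


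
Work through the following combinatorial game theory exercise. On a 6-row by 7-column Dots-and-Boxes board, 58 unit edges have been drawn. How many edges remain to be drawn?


Grid: 6 x 7 boxes, i.e. 7 rows and 8 columns of dots.
Horizontal edges: (rows + 1) * cols = 7 * 7 = 49
Vertical edges: rows * (cols + 1) = 6 * 8 = 48
Total edges: 49 + 48 = 97
Edges drawn: 58
Remaining: 97 - 58 = 39

39


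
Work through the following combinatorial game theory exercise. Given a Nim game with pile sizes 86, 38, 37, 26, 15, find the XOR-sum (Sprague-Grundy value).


We need the XOR (exclusive or) of all pile sizes.
After XOR-ing pile 1 (size 86): 0 XOR 86 = 86
After XOR-ing pile 2 (size 38): 86 XOR 38 = 112
After XOR-ing pile 3 (size 37): 112 XOR 37 = 85
After XOR-ing pile 4 (size 26): 85 XOR 26 = 79
After XOR-ing pile 5 (size 15): 79 XOR 15 = 64
The Nim-value of this position is 64.

64


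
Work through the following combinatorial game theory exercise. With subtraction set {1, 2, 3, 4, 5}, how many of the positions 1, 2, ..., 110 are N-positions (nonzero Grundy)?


Subtraction set S = {1, 2, 3, 4, 5}, so G(n) = n mod 6.
G(n) = 0 when n is a multiple of 6.
Multiples of 6 in [1, 110]: 18
N-positions (nonzero Grundy) = 110 - 18 = 92

92


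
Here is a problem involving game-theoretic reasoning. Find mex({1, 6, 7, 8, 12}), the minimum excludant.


Set = {1, 6, 7, 8, 12}
0 is NOT in the set. This is the mex.
mex = 0

0


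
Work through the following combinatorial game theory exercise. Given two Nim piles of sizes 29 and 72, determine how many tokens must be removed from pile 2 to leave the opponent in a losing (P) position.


Piles: 29 and 72
Current XOR: 29 XOR 72 = 85 (non-zero, so this is an N-position).
To make the XOR zero, we need to find a move that balances the piles.
For pile 2 (size 72): target = 72 XOR 85 = 29
We reduce pile 2 from 72 to 29.
Tokens removed: 72 - 29 = 43
Verification: 29 XOR 29 = 0

43


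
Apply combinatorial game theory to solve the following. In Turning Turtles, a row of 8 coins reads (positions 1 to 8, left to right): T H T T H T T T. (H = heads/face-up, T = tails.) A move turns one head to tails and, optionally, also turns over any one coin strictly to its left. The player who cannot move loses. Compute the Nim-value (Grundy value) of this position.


Coins: T H T T H T T T
Key fact: a single head at position k behaves exactly like a Nim heap of size k (turning it to T and optionally flipping a coin at j < k corresponds to moving the heap from k to j, or to 0), and heads combine as a disjunctive sum (two heads at the same place would cancel, matching j XOR j = 0). So the Nim-value is the XOR of the 1-indexed positions of the heads.
Face-up positions (1-indexed): [2, 5]
XOR 0 with 2: 0 XOR 2 = 2
XOR 2 with 5: 2 XOR 5 = 7
Nim-value = 7

7


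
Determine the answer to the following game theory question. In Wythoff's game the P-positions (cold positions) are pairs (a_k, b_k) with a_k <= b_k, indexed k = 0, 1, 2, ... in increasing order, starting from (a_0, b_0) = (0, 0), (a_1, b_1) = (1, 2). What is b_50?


By Wythoff's theorem, a_k = floor(k * phi) and b_k = floor(k * phi^2) = a_k + k, where phi = (1 + sqrt(5))/2 is the golden ratio.
phi = (1 + sqrt(5))/2 = 1.618034
phi^2 = phi + 1 = 2.618034
k = 50
k * phi^2 = 50 * 2.618034 = 130.901699
b_50 = floor(k * phi^2) = 130 (check: a_50 + k = 80 + 50 = 130)

130


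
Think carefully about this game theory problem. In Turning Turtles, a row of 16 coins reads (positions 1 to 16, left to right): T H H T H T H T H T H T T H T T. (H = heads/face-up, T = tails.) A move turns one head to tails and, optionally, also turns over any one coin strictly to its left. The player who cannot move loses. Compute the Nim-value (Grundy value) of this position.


Coins: T H H T H T H T H T H T T H T T
Key fact: a single head at position k behaves exactly like a Nim heap of size k (turning it to T and optionally flipping a coin at j < k corresponds to moving the heap from k to j, or to 0), and heads combine as a disjunctive sum (two heads at the same place would cancel, matching j XOR j = 0). So the Nim-value is the XOR of the 1-indexed positions of the heads.
Face-up positions (1-indexed): [2, 3, 5, 7, 9, 11, 14]
XOR 0 with 2: 0 XOR 2 = 2
XOR 2 with 3: 2 XOR 3 = 1
XOR 1 with 5: 1 XOR 5 = 4
XOR 4 with 7: 4 XOR 7 = 3
XOR 3 with 9: 3 XOR 9 = 10
XOR 10 with 11: 10 XOR 11 = 1
XOR 1 with 14: 1 XOR 14 = 15
Nim-value = 15

15


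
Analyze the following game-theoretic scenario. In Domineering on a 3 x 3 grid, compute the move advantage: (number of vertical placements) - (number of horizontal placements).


Board is 3 x 3 (rows x cols).
Left (vertical) placements: (rows-1) * cols = 2 * 3 = 6
Right (horizontal) placements: rows * (cols-1) = 3 * 2 = 6
Advantage = Left - Right = 6 - 6 = 0

0


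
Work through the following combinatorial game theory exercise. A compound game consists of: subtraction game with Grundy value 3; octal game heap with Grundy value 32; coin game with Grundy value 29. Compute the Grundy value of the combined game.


By the Sprague-Grundy theorem, the Grundy value of a sum of games is the XOR of individual Grundy values.
subtraction game: Grundy value = 3. Running XOR: 0 XOR 3 = 3
octal game heap: Grundy value = 32. Running XOR: 3 XOR 32 = 35
coin game: Grundy value = 29. Running XOR: 35 XOR 29 = 62
The combined Grundy value is 62.

62


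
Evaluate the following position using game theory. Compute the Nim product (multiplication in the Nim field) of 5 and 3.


Nim multiplication is bilinear over XOR: (u XOR v) * w = (u*w) XOR (v*w).
So we split each operand into its bit components and XOR the pairwise Nim products.
5 = 1 + 4 (as XOR of powers of 2).
3 = 1 + 2 (as XOR of powers of 2).
Using the standard Nim-product table on single bits:
  2*2 = 3,   2*4 = 8,   2*8 = 12,
  4*4 = 6,   4*8 = 11,  8*8 = 13,
and  1*x = x (identity), k*l = l*k (commutative).
Pairwise Nim products:
  1 * 1 = 1
  1 * 2 = 2
  4 * 1 = 4
  4 * 2 = 8
XOR them: 1 XOR 2 XOR 4 XOR 8 = 15.
Result: 5 * 3 = 15 (in Nim).

15


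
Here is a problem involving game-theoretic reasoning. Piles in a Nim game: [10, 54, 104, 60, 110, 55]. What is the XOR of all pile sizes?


We need the XOR (exclusive or) of all pile sizes.
After XOR-ing pile 1 (size 10): 0 XOR 10 = 10
After XOR-ing pile 2 (size 54): 10 XOR 54 = 60
After XOR-ing pile 3 (size 104): 60 XOR 104 = 84
After XOR-ing pile 4 (size 60): 84 XOR 60 = 104
After XOR-ing pile 5 (size 110): 104 XOR 110 = 6
After XOR-ing pile 6 (size 55): 6 XOR 55 = 49
The Nim-value of this position is 49.

49


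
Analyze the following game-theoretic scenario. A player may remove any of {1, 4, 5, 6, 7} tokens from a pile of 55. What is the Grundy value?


The subtraction set is S = {1, 4, 5, 6, 7}.
G(k) = mex{ G(k - s) : s in S, s <= k }. We compute iteratively: G(0) = 0.
G(1) = mex({0}) = 1
G(2) = mex({1}) = 0
G(3) = mex({0}) = 1
G(4) = mex({0, 1}) = 2
G(5) = mex({0, 1, 2}) = 3
G(6) = mex({0, 1, 3}) = 2
G(7) = mex({0, 1, 2}) = 3
G(8) = mex({0, 1, 2, 3}) = 4
G(9) = mex({0, 1, 2, 3, 4}) = 5
G(10) = mex({1, 2, 3, 5}) = 0
G(11) = mex({0, 2, 3}) = 1
G(12) = mex({1, 2, 3, 4}) = 0
G(13) = mex({0, 2, 3, 4, 5}) = 1
G(14) = mex({0, 1, 3, 4, 5}) = 2
G(15) = mex({0, 1, 2, 4, 5}) = 3
G(16) = mex({0, 1, 3, 5}) = 2
Observe that G(10)..G(16) = 0, 1, 0, 1, 2, 3, 2 repeats G(0)..G(6) = 0, 1, 0, 1, 2, 3, 2.
For k >= max(S) = 7, G(k) is determined by the previous 7 values G(k-7)..G(k-1); a window of 7 consecutive values has recurred shifted by 10, so by induction G(k + 10) = G(k) for all k >= 0: the sequence is periodic from the start with period 10.
One period: G(0..9) = 0, 1, 0, 1, 2, 3, 2, 3, 4, 5.
55 mod 10 = 5, so G(55) = G(5) = 3.

3


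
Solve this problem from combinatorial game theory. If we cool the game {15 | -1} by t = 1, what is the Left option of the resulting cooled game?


Original game: {15 | -1} (a switch {a | b} with a > b).
Cooling by t (for t below the temperature (a - b)/2 = 8) taxes each move by t: {a | b} cooled by t is {a - t | b + t}.
Cooling amount: t = 1
Cooled Left option: 15 - 1 = 14
Cooled Right option: -1 + 1 = 0
Cooled game: {14 | 0}
Left option = 14

14


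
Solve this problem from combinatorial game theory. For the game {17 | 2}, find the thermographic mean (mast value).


Game = {17 | 2}, a switch {a | b} with numbers a > b.
Its thermograph has left wall a - t and right wall b + t, which meet at t = (a - b)/2, where both equal (a + b)/2. So the mast (mean value) is at (a + b)/2.
Mean = (17 + (2))/2 = 19/2 = 19/2

19/2


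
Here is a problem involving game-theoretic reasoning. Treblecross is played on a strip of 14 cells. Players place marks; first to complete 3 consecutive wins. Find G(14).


Treblecross: place X on empty cells; 3-in-a-row wins.
Playing within two cells of an existing X lets the opponent win at once, so sensible play treats the cells i-2..i+2 around each X as dead. The player left with no safe cell loses, so this is a normal-play take-away game on strips of safe cells.
Placing X at cell i (0-indexed) of a strip of k safe cells leaves independent strips of sizes max(0, i-2) and max(0, k-i-3). Hence G(k) = mex{ G(max(0,i-2)) XOR G(max(0,k-i-3)) : 0 <= i < k }, with G(0) = 0.
G(1): splits (0,0):0^0=0 -> mex({0}) = 1
G(2): splits (0,0):0^0=0 -> mex({0}) = 1
G(3): splits (0,0):0^0=0 -> mex({0}) = 1
G(4): splits (0,1):0^1=1 (0,0):0^0=0 -> mex({0, 1}) = 2
G(5): splits (0,2):0^1=1 (0,1):0^1=1 (0,0):0^0=0 -> mex({0, 1}) = 2
G(6) = mex({1}) = 0
G(7) = mex({0, 1, 2}) = 3
G(8) = mex({0, 1, 2}) = 3
G(9) = mex({0, 2}) = 1
G(10) = mex({0, 2, 3}) = 1
G(11) = mex({0, 3}) = 1
G(12) = mex({1, 3}) = 0
G(13) = mex({0, 1, 2, 3}) = 4
G(14) = mex({0, 1, 2}) = 3
Therefore G(14) = 3.

3
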